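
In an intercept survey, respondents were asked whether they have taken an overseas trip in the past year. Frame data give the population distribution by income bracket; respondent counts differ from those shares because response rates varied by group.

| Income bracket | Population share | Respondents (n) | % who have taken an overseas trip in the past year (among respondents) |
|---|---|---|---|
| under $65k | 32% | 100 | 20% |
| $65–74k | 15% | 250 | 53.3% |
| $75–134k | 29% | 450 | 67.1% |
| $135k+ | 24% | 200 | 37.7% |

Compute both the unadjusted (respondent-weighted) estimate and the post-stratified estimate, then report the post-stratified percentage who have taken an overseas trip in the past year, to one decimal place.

Naive respondent-only estimate (weights = respondent counts):
  (100/1000)×20 + (250/1000)×53.3 + (450/1000)×67.1 + (200/1000)×37.7 = 53.06%
Post-stratifying to population shares instead:
  0.32×20 + 0.15×53.3 + 0.29×67.1 + 0.24×37.7 = 42.902%

42.9%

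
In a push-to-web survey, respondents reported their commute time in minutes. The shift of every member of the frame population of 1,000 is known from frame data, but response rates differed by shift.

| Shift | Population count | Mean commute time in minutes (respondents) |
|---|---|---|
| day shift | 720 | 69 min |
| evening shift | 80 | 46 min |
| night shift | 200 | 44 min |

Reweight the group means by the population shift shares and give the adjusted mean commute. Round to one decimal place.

Reweight to the known shift distribution:
  day shift: (720/1,000) × 69 = 49.68
  evening shift: (80/1,000) × 46 = 3.68
  night shift: (200/1,000) × 44 = 8.8
Post-stratified estimate = 62.16 → 62.2.

62.2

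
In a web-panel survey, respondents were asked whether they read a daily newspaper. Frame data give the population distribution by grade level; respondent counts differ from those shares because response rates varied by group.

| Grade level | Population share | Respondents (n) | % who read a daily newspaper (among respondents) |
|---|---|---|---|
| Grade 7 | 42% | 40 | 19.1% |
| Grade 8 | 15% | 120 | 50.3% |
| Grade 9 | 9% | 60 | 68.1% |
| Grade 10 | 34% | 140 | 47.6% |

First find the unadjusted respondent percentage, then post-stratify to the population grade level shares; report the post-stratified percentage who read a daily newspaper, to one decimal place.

Unadjusted (pooled respondent) estimate weights by respondent counts:
  (40/360)×19.1 + (120/360)×50.3 + (60/360)×68.1 + (140/360)×47.6 = 48.75%
Reweighting by population grade level shares:
  0.42×19.1 + 0.15×50.3 + 0.09×68.1 + 0.34×47.6 = 37.88%

37.9%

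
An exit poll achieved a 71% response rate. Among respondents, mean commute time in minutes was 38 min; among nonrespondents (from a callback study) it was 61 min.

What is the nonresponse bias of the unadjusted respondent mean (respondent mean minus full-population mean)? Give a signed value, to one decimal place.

Nonresponse fraction = 1 − 0.71 = 0.29.
Bias = (nonresponse fraction) × (respondent mean − nonrespondent mean)
     = 0.29 × (38 − 61) = 0.29 × -23 = -6.67.

-6.7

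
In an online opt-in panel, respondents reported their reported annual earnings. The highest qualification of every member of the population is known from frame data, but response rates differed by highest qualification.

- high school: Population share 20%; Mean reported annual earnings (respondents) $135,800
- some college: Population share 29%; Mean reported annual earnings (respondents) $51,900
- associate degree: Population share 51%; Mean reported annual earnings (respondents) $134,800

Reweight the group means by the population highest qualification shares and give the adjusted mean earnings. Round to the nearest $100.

Each cell contributes population-share × respondent value:
  high school: 0.2 × 135,800 = 27,160
  some college: 0.29 × 51,900 = 15,051
  associate degree: 0.51 × 134,800 = 68,748
Post-stratified estimate = 110,959 → $111,000.

$111,000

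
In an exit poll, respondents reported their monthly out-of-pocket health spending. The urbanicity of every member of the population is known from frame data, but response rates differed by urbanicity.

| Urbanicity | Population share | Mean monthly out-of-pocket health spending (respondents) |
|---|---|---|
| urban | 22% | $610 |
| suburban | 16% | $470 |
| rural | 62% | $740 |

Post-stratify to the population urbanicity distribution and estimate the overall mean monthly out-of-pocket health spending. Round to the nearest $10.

$670

Reweight to the known urbanicity distribution:
  urban: 0.22 × 610 = 134.2
  suburban: 0.16 × 470 = 75.2
  rural: 0.62 × 740 = 458.8
Post-stratified estimate = 668.2 → $670.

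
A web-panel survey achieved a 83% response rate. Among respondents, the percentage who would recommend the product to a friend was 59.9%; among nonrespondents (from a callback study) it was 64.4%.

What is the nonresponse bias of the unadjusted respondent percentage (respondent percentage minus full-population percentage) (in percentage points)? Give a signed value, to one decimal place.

Nonresponse fraction = 1 − 0.83 = 0.17.
Bias = (nonresponse fraction) × (respondent percentage − nonrespondent percentage)
     = 0.17 × (59.9 − 64.4) = 0.17 × -4.5 = -0.765.

-0.8 percentage points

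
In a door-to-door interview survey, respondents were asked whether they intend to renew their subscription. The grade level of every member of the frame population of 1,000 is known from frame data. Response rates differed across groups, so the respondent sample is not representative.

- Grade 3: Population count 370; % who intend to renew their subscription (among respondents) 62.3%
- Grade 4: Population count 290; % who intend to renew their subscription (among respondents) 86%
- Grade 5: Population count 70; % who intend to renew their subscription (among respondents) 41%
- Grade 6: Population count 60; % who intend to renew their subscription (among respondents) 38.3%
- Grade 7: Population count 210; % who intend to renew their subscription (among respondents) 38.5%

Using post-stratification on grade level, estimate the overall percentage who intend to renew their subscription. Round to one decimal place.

61.2%

Post-stratification weights by population share, not respondent share:
  Grade 3: (370/1,000) × 62.3 = 23.051
  Grade 4: (290/1,000) × 86 = 24.94
  Grade 5: (70/1,000) × 41 = 2.87
  Grade 6: (60/1,000) × 38.3 = 2.298
  Grade 7: (210/1,000) × 38.5 = 8.085
Post-stratified estimate = 61.244 → 61.2%.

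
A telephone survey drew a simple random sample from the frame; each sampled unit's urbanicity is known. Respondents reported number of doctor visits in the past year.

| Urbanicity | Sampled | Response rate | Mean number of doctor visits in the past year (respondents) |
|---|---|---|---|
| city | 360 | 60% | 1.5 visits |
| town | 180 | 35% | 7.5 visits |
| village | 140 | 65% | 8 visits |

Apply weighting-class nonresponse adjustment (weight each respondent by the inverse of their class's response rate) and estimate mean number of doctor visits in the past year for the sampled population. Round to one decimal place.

Weighting each respondent by the inverse class response rate inflates each class back to its sampled size, so the class weight is n_sampled:
  city: 360 × 1.5 = 540
  town: 180 × 7.5 = 1350
  village: 140 × 8 = 1120
Adjusted estimate = 3010 / 680 = 4.42647 → 4.4.

4.4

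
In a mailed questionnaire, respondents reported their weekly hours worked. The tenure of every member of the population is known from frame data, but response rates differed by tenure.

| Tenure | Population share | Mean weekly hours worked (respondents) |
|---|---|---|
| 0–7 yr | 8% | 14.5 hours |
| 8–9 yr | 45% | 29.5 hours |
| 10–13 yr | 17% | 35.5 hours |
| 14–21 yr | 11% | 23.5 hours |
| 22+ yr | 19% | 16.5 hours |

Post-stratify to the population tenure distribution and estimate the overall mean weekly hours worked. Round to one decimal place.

Weight each group's respondent value by its population share:
  0–7 yr: 0.08 × 14.5 = 1.16
  8–9 yr: 0.45 × 29.5 = 13.275
  10–13 yr: 0.17 × 35.5 = 6.035
  14–21 yr: 0.11 × 23.5 = 2.585
  22+ yr: 0.19 × 16.5 = 3.135
Post-stratified estimate = 26.19 → 26.2.

26.2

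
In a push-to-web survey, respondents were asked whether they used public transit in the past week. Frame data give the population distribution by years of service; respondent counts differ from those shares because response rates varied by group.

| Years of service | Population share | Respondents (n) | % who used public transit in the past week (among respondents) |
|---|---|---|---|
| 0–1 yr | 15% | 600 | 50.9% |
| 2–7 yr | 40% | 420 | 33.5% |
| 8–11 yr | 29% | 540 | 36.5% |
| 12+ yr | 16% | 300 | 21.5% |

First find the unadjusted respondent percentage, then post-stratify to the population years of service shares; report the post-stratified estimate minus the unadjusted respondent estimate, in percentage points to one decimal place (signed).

Naive respondent-only estimate (weights = respondent counts):
  (600/1860)×50.9 + (420/1860)×33.5 + (540/1860)×36.5 + (300/1860)×21.5 = 38.0484%
Reweighting by population years of service shares:
  0.15×50.9 + 0.4×33.5 + 0.29×36.5 + 0.16×21.5 = 35.06%
Difference = 35.06 − 38.0484 = -2.9884 pp.

-3.0 percentage points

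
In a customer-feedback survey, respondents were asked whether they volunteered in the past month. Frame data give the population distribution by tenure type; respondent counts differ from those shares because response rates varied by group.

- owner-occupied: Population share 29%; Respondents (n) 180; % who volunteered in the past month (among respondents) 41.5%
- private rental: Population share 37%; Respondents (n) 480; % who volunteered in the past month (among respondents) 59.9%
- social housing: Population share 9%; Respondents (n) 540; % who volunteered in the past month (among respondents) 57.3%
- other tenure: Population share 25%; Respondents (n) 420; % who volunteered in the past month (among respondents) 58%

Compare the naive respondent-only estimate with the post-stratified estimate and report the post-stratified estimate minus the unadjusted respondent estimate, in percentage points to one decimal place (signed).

Naive respondent-only estimate (weights = respondent counts):
  (180/1620)×41.5 + (480/1620)×59.9 + (540/1620)×57.3 + (420/1620)×58 = 56.4963%
Reweighting by population tenure type shares:
  0.29×41.5 + 0.37×59.9 + 0.09×57.3 + 0.25×58 = 53.855%
Difference = 53.855 − 56.4963 = -2.6413 pp.

-2.6 percentage points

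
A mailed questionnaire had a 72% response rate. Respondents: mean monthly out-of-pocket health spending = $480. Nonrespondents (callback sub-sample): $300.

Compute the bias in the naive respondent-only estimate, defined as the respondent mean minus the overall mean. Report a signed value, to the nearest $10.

+$50

Nonresponse fraction = 1 − 0.72 = 0.28.
Bias = (nonresponse fraction) × (respondent mean − nonrespondent mean)
     = 0.28 × (480 − 300) = 0.28 × 180 = 50.4.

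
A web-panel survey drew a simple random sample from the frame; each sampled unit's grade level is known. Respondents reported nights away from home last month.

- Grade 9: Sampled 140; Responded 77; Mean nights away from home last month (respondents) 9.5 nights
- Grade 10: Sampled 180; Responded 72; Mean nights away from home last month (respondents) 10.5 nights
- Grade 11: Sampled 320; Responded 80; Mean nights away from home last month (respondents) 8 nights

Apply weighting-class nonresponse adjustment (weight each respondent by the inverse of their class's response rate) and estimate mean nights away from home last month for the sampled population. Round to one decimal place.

Response rates by class: Grade 9 77/140 = 55%, Grade 10 72/180 = 40%, Grade 11 80/320 = 25%.
Each respondent's weight = sampled/responded in their class; summing within a class gives n_sampled, so:
  Grade 9: 140 × 9.5 = 1330
  Grade 10: 180 × 10.5 = 1890
  Grade 11: 320 × 8 = 2560
Adjusted estimate = 5780 / 640 = 9.03125 → 9.0.

9.0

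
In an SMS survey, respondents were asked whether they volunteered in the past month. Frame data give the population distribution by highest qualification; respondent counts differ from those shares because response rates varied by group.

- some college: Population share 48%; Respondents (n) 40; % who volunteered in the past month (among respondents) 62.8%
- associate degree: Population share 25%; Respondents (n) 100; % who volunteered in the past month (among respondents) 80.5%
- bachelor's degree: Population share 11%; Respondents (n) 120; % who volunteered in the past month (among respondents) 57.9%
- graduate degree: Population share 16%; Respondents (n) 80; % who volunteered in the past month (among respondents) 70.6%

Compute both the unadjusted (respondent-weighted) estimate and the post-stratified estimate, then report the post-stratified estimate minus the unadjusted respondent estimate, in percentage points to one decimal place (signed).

Naive respondent-only estimate (weights = respondent counts):
  (40/340)×62.8 + (100/340)×80.5 + (120/340)×57.9 + (80/340)×70.6 = 68.1118%
Post-stratifying to population shares instead:
  0.48×62.8 + 0.25×80.5 + 0.11×57.9 + 0.16×70.6 = 67.934%
Difference = 67.934 − 68.1118 = -0.1778 pp.

-0.2 percentage points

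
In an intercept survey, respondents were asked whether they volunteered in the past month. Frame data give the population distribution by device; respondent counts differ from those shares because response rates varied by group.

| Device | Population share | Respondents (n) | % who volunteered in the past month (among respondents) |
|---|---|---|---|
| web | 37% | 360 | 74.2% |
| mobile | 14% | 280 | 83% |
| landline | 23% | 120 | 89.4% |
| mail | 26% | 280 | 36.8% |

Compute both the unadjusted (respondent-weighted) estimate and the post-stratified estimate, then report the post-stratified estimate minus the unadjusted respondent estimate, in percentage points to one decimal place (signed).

Naive respondent-only estimate (weights = respondent counts):
  (360/1040)×74.2 + (280/1040)×83 + (120/1040)×89.4 + (280/1040)×36.8 = 68.2538%
Reweighting by population device shares:
  0.37×74.2 + 0.14×83 + 0.23×89.4 + 0.26×36.8 = 69.204%
Difference = 69.204 − 68.2538 = 0.9502 pp.

+1.0 percentage points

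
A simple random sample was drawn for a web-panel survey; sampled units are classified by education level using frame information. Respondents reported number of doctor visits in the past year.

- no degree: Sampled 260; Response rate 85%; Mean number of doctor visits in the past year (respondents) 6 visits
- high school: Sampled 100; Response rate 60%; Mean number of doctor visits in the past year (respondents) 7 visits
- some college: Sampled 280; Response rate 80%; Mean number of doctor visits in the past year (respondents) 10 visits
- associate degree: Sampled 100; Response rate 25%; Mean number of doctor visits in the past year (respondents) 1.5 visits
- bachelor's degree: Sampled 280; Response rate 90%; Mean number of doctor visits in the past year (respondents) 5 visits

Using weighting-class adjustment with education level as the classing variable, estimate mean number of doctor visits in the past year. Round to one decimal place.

Weighting each respondent by the inverse class response rate inflates each class back to its sampled size, so the class weight is n_sampled:
  no degree: 260 × 6 = 1560
  high school: 100 × 7 = 700
  some college: 280 × 10 = 2800
  associate degree: 100 × 1.5 = 150
  bachelor's degree: 280 × 5 = 1400
Adjusted estimate = 6610 / 1,020 = 6.48039 → 6.5.

6.5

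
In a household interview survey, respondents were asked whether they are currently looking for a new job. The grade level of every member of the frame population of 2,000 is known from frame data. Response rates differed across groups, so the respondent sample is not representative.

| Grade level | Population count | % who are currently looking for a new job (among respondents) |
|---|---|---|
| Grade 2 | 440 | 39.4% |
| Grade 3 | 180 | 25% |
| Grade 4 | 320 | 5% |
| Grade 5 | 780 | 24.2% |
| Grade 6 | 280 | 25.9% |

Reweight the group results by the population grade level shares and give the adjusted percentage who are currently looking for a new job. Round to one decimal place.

Weight each group's respondent value by its population share:
  Grade 2: (440/2,000) × 39.4 = 8.668
  Grade 3: (180/2,000) × 25 = 2.25
  Grade 4: (320/2,000) × 5 = 0.8
  Grade 5: (780/2,000) × 24.2 = 9.438
  Grade 6: (280/2,000) × 25.9 = 3.626
Post-stratified estimate = 24.782 → 24.8%.

24.8%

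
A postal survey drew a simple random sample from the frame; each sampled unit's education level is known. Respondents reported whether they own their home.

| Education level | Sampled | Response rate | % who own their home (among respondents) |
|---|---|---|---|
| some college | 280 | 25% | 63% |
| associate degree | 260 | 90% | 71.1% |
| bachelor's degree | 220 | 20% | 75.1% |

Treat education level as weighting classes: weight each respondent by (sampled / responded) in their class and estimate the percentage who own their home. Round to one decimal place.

Weighting each respondent by the inverse class response rate inflates each class back to its sampled size, so the class weight is n_sampled:
  some college: 280 × 63 = 17,640
  associate degree: 260 × 71.1 = 18,486
  bachelor's degree: 220 × 75.1 = 16,522
Adjusted estimate = 52,648 / 760 = 69.2737 → 69.3%.

69.3%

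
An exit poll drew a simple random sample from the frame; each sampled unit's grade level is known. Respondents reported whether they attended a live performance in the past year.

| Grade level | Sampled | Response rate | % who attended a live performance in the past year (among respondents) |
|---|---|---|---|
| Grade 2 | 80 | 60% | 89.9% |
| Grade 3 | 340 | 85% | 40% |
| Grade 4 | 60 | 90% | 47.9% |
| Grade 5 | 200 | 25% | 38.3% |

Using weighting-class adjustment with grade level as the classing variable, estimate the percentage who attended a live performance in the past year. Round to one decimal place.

46.1%

Weighting each respondent by the inverse class response rate inflates each class back to its sampled size, so the class weight is n_sampled:
  Grade 2: 80 × 89.9 = 7192
  Grade 3: 340 × 40 = 13,600
  Grade 4: 60 × 47.9 = 2874
  Grade 5: 200 × 38.3 = 7660
Adjusted estimate = 31,326 / 680 = 46.0676 → 46.1%.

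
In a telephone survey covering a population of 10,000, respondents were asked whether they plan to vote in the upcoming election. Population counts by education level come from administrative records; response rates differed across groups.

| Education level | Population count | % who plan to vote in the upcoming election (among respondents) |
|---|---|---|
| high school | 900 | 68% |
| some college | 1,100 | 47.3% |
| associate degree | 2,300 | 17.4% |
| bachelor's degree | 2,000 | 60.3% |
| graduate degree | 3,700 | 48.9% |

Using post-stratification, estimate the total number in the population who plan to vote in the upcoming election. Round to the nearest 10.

4,550

Estimated count per cell = population count × respondent percentage:
  high school: 900 × 68% = 612
  some college: 1,100 × 47.3% = 520.3
  associate degree: 2,300 × 17.4% = 400.2
  bachelor's degree: 2,000 × 60.3% = 1206
  graduate degree: 3,700 × 48.9% = 1809.3
Estimated total = 4547.8 → 4,550.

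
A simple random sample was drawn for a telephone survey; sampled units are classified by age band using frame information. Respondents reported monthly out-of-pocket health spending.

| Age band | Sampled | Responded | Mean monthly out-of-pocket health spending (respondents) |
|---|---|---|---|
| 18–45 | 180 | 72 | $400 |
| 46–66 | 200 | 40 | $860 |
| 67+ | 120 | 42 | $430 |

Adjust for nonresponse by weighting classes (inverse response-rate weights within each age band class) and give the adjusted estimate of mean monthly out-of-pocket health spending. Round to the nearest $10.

Class response rates: 18–45 72/180 = 40%, 46–66 40/200 = 20%, 67+ 42/120 = 35%.
Each respondent's weight = sampled/responded in their class; summing within a class gives n_sampled, so:
  18–45: 180 × 400 = 72,000
  46–66: 200 × 860 = 172,000
  67+: 120 × 430 = 51,600
Adjusted estimate = 295,600 / 500 = 591.2 → $590.

$590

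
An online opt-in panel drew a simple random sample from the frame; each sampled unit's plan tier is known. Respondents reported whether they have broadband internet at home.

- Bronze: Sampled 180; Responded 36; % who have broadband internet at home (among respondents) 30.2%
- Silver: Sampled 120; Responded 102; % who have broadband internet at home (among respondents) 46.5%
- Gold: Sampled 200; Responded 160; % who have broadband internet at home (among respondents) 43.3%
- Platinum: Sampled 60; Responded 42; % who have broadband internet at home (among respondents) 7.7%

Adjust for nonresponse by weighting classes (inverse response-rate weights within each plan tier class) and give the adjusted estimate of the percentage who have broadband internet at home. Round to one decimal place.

Class response rates: Bronze 36/180 = 20%, Silver 102/120 = 85%, Gold 160/200 = 80%, Platinum 42/60 = 70%.
With weight = n_sampled/n_responded per class, the weighted class total is n_sampled:
  Bronze: 180 × 30.2 = 5436
  Silver: 120 × 46.5 = 5580
  Gold: 200 × 43.3 = 8660
  Platinum: 60 × 7.7 = 462
Adjusted estimate = 20,138 / 560 = 35.9607 → 36.0%.

36.0%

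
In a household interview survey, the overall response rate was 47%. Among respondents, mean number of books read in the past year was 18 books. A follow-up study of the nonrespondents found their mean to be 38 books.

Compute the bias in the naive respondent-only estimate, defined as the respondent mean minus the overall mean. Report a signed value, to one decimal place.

Nonresponse fraction = 1 − 0.47 = 0.53.
Bias = (nonresponse fraction) × (respondent mean − nonrespondent mean)
     = 0.53 × (18 − 38) = 0.53 × -20 = -10.6.

-10.6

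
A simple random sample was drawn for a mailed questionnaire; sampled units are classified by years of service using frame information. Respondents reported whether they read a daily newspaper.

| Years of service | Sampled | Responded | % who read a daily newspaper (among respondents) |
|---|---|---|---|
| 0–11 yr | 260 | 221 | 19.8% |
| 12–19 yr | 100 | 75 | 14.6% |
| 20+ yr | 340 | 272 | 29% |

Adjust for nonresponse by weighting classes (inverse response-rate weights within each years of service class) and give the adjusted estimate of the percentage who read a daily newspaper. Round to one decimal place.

Class response rates: 0–11 yr 221/260 = 85%, 12–19 yr 75/100 = 75%, 20+ yr 272/340 = 80%.
Each respondent's weight = sampled/responded in their class; summing within a class gives n_sampled, so:
  0–11 yr: 260 × 19.8 = 5148
  12–19 yr: 100 × 14.6 = 1460
  20+ yr: 340 × 29 = 9860
Adjusted estimate = 16,468 / 700 = 23.5257 → 23.5%.

23.5%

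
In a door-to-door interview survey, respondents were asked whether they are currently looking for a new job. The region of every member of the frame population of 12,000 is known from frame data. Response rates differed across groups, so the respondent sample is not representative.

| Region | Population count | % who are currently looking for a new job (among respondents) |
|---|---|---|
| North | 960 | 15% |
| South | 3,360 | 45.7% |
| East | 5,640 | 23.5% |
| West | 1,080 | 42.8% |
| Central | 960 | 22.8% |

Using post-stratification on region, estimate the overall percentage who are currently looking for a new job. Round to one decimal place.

Each cell contributes population-share × respondent value:
  North: (960/12,000) × 15 = 1.2
  South: (3,360/12,000) × 45.7 = 12.796
  East: (5,640/12,000) × 23.5 = 11.045
  West: (1,080/12,000) × 42.8 = 3.852
  Central: (960/12,000) × 22.8 = 1.824
Post-stratified estimate = 30.717 → 30.7%.

30.7%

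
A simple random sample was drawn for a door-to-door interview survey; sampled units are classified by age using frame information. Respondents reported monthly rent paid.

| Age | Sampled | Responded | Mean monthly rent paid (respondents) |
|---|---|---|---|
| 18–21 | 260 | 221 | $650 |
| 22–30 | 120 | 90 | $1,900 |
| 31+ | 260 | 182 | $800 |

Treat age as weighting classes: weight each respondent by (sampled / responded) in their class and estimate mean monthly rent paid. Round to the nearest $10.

Response rates by class: 18–21 221/260 = 85%, 22–30 90/120 = 75%, 31+ 182/260 = 70%.
Weighting each respondent by the inverse class response rate inflates each class back to its sampled size, so the class weight is n_sampled:
  18–21: 260 × 650 = 169,000
  22–30: 120 × 1900 = 228,000
  31+: 260 × 800 = 208,000
Adjusted estimate = 605,000 / 640 = 945.312 → $950.

$950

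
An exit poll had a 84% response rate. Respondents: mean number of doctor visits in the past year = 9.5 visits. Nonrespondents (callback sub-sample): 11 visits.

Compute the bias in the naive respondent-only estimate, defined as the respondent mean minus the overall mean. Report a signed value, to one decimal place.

-0.2

Nonresponse fraction = 1 − 0.84 = 0.16.
Bias = (nonresponse fraction) × (respondent mean − nonrespondent mean)
     = 0.16 × (9.5 − 11) = 0.16 × -1.5 = -0.24.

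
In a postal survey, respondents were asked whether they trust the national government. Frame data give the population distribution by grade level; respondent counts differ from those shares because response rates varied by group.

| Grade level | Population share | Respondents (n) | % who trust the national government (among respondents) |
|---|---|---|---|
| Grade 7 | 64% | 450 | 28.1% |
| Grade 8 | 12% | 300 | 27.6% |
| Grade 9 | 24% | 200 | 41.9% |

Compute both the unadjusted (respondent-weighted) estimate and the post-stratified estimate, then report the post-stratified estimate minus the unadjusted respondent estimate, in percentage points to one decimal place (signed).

Naive respondent-only estimate (weights = respondent counts):
  (450/950)×28.1 + (300/950)×27.6 + (200/950)×41.9 = 30.8474%
Post-stratified estimate weights by population shares:
  0.64×28.1 + 0.12×27.6 + 0.24×41.9 = 31.352%
Difference = 31.352 − 30.8474 = 0.5046 pp.

+0.5 percentage points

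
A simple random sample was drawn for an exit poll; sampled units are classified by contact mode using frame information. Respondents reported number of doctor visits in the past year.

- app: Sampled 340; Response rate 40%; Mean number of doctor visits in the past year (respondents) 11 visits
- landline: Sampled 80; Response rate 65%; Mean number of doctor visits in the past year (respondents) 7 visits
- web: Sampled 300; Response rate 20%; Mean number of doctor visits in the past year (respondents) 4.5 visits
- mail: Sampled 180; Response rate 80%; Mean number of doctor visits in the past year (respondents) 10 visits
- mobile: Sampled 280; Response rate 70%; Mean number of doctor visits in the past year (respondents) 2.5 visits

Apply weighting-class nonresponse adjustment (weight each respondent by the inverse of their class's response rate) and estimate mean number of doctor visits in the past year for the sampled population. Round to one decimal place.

Each respondent's weight = sampled/responded in their class; summing within a class gives n_sampled, so:
  app: 340 × 11 = 3740
  landline: 80 × 7 = 560
  web: 300 × 4.5 = 1350
  mail: 180 × 10 = 1800
  mobile: 280 × 2.5 = 700
Adjusted estimate = 8150 / 1,180 = 6.90678 → 6.9.

6.9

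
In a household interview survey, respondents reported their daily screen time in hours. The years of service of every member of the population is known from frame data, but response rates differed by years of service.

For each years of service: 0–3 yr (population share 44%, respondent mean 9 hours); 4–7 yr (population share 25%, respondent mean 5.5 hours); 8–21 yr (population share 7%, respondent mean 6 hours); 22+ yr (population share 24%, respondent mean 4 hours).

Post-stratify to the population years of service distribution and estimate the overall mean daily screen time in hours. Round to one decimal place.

6.7

Reweight to the known years of service distribution:
  0–3 yr: 0.44 × 9 = 3.96
  4–7 yr: 0.25 × 5.5 = 1.375
  8–21 yr: 0.07 × 6 = 0.42
  22+ yr: 0.24 × 4 = 0.96
Post-stratified estimate = 6.715 → 6.7.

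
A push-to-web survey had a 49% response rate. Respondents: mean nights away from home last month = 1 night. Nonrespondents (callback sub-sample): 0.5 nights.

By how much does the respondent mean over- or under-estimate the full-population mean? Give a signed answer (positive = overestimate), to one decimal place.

Nonresponse fraction = 1 − 0.49 = 0.51.
Bias = (nonresponse fraction) × (respondent mean − nonrespondent mean)
     = 0.51 × (1 − 0.5) = 0.51 × 0.5 = 0.255.

+0.3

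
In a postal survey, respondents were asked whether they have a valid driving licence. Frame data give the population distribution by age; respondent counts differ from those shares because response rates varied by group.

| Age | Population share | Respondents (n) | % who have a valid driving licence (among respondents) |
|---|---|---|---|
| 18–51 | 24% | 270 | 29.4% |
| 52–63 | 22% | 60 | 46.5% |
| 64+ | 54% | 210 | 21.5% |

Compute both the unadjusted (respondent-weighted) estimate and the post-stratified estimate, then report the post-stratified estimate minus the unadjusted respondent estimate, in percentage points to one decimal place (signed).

+0.7 percentage points

Unadjusted (pooled respondent) estimate weights by respondent counts:
  (270/540)×29.4 + (60/540)×46.5 + (210/540)×21.5 = 28.2278%
Post-stratifying to population shares instead:
  0.24×29.4 + 0.22×46.5 + 0.54×21.5 = 28.896%
Difference = 28.896 − 28.2278 = 0.6682 pp.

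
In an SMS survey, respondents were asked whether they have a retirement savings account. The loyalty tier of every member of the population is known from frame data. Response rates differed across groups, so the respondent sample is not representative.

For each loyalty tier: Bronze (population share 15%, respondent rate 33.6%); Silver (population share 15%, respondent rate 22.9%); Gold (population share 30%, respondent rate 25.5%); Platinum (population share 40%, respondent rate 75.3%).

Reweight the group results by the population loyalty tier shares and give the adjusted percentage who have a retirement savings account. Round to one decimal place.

Each cell contributes population-share × respondent value:
  Bronze: 0.15 × 33.6 = 5.04
  Silver: 0.15 × 22.9 = 3.435
  Gold: 0.3 × 25.5 = 7.65
  Platinum: 0.4 × 75.3 = 30.12
Post-stratified estimate = 46.245 → 46.2%.

46.2%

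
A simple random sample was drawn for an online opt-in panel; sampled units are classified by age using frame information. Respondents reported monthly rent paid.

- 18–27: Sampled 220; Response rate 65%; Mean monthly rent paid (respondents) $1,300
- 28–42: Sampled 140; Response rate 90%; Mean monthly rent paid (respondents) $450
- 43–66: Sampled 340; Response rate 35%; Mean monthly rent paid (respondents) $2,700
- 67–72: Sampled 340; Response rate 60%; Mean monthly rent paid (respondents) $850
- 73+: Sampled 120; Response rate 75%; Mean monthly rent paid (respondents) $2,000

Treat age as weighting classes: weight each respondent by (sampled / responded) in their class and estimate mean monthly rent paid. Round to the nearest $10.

Each respondent's weight = sampled/responded in their class; summing within a class gives n_sampled, so:
  18–27: 220 × 1300 = 286,000
  28–42: 140 × 450 = 63,000
  43–66: 340 × 2700 = 918,000
  67–72: 340 × 850 = 289,000
  73+: 120 × 2000 = 240,000
Adjusted estimate = 1,796,000 / 1,160 = 1548.28 → $1,550.

$1,550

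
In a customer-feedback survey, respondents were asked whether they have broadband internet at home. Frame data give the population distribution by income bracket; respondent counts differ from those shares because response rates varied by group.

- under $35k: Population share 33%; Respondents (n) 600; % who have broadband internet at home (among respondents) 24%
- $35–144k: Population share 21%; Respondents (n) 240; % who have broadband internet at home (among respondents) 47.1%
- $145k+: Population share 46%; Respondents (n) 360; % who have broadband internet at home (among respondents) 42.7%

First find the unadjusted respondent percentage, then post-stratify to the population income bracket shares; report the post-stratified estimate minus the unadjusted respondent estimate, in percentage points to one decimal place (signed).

Without adjustment, the pooled respondent share is:
  (600/1200)×24 + (240/1200)×47.1 + (360/1200)×42.7 = 34.23%
Reweighting by population income bracket shares:
  0.33×24 + 0.21×47.1 + 0.46×42.7 = 37.453%
Difference = 37.453 − 34.23 = 3.223 pp.

+3.2 percentage points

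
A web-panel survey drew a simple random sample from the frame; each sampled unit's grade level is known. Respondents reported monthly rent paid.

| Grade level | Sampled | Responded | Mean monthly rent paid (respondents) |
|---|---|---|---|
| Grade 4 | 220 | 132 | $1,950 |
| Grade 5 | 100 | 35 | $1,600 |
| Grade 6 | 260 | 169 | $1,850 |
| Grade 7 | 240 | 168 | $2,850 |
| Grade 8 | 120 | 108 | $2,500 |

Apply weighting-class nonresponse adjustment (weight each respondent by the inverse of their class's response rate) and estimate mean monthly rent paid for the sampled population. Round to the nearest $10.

Class response rates: Grade 4 132/220 = 60%, Grade 5 35/100 = 35%, Grade 6 169/260 = 65%, Grade 7 168/240 = 70%, Grade 8 108/120 = 90%.
Inverse-response-rate weighting restores each class to its sampled count, so class totals weight by n_sampled:
  Grade 4: 220 × 1950 = 429,000
  Grade 5: 100 × 1600 = 160,000
  Grade 6: 260 × 1850 = 481,000
  Grade 7: 240 × 2850 = 684,000
  Grade 8: 120 × 2500 = 300,000
Adjusted estimate = 2,054,000 / 940 = 2185.11 → $2,190.

$2,190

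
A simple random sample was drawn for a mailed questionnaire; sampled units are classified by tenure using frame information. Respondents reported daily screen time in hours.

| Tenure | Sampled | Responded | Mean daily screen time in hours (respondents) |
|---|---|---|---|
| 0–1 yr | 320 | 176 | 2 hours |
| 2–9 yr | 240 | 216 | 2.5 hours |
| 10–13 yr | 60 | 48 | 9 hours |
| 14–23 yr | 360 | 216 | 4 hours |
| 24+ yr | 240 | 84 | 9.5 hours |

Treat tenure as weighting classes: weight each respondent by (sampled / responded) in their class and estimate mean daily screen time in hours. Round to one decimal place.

4.5

Response rates by class: 0–1 yr 176/320 = 55%, 2–9 yr 216/240 = 90%, 10–13 yr 48/60 = 80%, 14–23 yr 216/360 = 60%, 24+ yr 84/240 = 35%.
Inverse-response-rate weighting restores each class to its sampled count, so class totals weight by n_sampled:
  0–1 yr: 320 × 2 = 640
  2–9 yr: 240 × 2.5 = 600
  10–13 yr: 60 × 9 = 540
  14–23 yr: 360 × 4 = 1440
  24+ yr: 240 × 9.5 = 2280
Adjusted estimate = 5500 / 1,220 = 4.5082 → 4.5.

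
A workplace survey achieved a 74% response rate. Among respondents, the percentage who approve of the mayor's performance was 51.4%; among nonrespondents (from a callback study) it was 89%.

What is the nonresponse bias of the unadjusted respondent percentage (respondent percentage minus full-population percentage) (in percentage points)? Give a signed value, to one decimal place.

-9.8 percentage points

Nonresponse fraction = 1 − 0.74 = 0.26.
Bias = (nonresponse fraction) × (respondent percentage − nonrespondent percentage)
     = 0.26 × (51.4 − 89) = 0.26 × -37.6 = -9.776.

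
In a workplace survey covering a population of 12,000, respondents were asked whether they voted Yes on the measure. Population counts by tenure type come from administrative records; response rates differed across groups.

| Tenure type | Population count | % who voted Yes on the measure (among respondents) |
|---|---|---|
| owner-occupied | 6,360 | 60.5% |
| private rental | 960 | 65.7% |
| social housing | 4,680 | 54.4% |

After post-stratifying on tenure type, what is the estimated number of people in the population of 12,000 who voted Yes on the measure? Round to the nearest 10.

Apply each group's respondent rate to its population count:
  owner-occupied: 6,360 × 60.5% = 3847.8
  private rental: 960 × 65.7% = 630.72
  social housing: 4,680 × 54.4% = 2545.92
Estimated total = 7024.44 → 7,020.

7,020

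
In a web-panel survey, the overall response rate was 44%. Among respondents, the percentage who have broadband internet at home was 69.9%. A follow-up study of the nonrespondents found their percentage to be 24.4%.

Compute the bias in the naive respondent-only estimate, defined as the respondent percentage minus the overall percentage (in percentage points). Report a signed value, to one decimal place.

Nonresponse fraction = 1 − 0.44 = 0.56.
Bias = (nonresponse fraction) × (respondent percentage − nonrespondent percentage)
     = 0.56 × (69.9 − 24.4) = 0.56 × 45.5 = 25.48.

+25.5 percentage points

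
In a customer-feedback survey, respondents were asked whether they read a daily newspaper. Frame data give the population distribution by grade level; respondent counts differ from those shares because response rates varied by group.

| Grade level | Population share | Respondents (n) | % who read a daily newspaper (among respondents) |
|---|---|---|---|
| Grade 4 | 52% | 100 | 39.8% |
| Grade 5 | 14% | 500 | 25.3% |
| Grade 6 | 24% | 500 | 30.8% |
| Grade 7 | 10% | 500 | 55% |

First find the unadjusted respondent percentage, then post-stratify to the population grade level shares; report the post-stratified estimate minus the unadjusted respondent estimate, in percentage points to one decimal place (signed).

-0.1 percentage points

Unadjusted (pooled respondent) estimate weights by respondent counts:
  (100/1600)×39.8 + (500/1600)×25.3 + (500/1600)×30.8 + (500/1600)×55 = 37.2062%
Reweighting by population grade level shares:
  0.52×39.8 + 0.14×25.3 + 0.24×30.8 + 0.1×55 = 37.13%
Difference = 37.13 − 37.2062 = -0.0763 pp.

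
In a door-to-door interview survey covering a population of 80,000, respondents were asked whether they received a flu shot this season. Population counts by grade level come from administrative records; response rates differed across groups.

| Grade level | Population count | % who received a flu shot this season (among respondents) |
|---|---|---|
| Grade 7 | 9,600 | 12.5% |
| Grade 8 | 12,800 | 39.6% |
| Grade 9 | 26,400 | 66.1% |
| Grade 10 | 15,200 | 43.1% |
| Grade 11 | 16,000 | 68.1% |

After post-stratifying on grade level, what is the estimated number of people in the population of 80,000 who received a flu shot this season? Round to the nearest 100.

Apply each group's respondent rate to its population count:
  Grade 7: 9,600 × 12.5% = 1200
  Grade 8: 12,800 × 39.6% = 5068.8
  Grade 9: 26,400 × 66.1% = 17450.4
  Grade 10: 15,200 × 43.1% = 6551.2
  Grade 11: 16,000 × 68.1% = 10,896
Estimated total = 41166.4 → 41,200.

41,200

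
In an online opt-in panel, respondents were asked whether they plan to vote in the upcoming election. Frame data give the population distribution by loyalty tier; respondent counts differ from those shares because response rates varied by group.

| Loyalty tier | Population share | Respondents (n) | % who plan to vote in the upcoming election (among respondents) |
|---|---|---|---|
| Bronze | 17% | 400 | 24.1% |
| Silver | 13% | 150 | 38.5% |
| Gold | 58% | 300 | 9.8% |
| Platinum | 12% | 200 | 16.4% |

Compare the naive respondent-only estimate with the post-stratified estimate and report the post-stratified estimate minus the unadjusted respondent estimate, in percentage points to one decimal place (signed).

-3.9 percentage points

Without adjustment, the pooled respondent share is:
  (400/1050)×24.1 + (150/1050)×38.5 + (300/1050)×9.8 + (200/1050)×16.4 = 20.6048%
Post-stratified estimate weights by population shares:
  0.17×24.1 + 0.13×38.5 + 0.58×9.8 + 0.12×16.4 = 16.754%
Difference = 16.754 − 20.6048 = -3.8508 pp.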